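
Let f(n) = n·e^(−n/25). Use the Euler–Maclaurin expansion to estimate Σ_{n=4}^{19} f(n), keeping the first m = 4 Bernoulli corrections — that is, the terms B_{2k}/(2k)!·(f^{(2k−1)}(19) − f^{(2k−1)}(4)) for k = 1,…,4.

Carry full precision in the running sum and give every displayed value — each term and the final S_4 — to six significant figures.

S_4 ≈ 109.468

∫_4^19 x·e^(−x/25) dx evaluates to 103.371.
Endpoint term: (f(4) + f(19))/2 = (3.40858 + 8.88566)/2 = 6.14712.
So far: 109.518.
Correction k=1: B_{2}/2! · (f^{(1)}(19) − f^{(1)}(4)) = 1/12 · (0.112240 − 0.715801) = -0.0502967.
Partial sum through k=1: 109.468.
Correction k=2: B_{4}/4! · (f^{(3)}(19) − f^{(3)}(4)) = −1/720 · (0.00167612 − 0.00387214) = 3.05003e-06.
Partial sum through k=2: 109.468.
Correction k=3: B_{6}/6! · (f^{(5)}(19) − f^{(5)}(4)) = 1/30240 · (5.07624e-06 − 1.05584e-05) = -1.81288e-10.
Partial sum through k=3: 109.468.
Correction k=4: B_{8}/8! · (f^{(7)}(19) − f^{(7)}(4)) = −1/1209600 · (1.19531e-08 − 2.38742e-08) = 9.85541e-15.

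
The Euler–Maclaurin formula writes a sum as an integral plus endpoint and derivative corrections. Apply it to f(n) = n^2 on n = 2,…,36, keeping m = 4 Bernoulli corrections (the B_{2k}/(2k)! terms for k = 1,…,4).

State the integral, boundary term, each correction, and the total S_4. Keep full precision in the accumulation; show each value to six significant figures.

∫_2^36 x^2 dx evaluates to 15549.3.
½[f(2) + f(36)] = ½[4.00000 + 1296.00] = 650.000.
Running total after boundary: 16199.3.
k=1: B_{2}/(2)! × [f^{(1)}(36) − f^{(1)}(2)] = 1/12 × (72.0000 − 4.00000) = 5.66667.
After k=1: 16205.0.
k=2: B_{4}/(4)! × [f^{(3)}(36) − f^{(3)}(2)] = −1/720 × (0.00000 − 0.00000) = 0.00000.
After k=2: 16205.0.
k=3: B_{6}/(6)! × [f^{(5)}(36) − f^{(5)}(2)] = 1/30240 × (0.00000 − 0.00000) = 0.00000.
After k=3: 16205.0.
k=4: B_{8}/(8)! × [f^{(7)}(36) − f^{(7)}(2)] = −1/1209600 × (0.00000 − 0.00000) = 0.00000.

S_4 ≈ 16205.0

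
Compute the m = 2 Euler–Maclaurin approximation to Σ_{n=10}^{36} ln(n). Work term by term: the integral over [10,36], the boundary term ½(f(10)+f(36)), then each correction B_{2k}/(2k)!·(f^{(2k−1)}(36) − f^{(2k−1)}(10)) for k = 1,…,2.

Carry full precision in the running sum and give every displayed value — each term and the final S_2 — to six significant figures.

∫_10^36 ln(x) dx evaluates to 79.9808.
½[f(10) + f(36)] = ½[2.30259 + 3.58352] = 2.94305.
Integral + boundary = 82.9239.
Correction k=1: B_{2}/2! · (f^{(1)}(36) − f^{(1)}(10)) = 1/12 · (0.0277778 − 0.100000) = -0.00601852.
Partial sum through k=1: 82.9179.
Correction k=2: B_{4}/4! · (f^{(3)}(36) − f^{(3)}(10)) = −1/720 · (4.28669e-05 − 0.00200000) = 2.71824e-06.

S_2 ≈ 82.9179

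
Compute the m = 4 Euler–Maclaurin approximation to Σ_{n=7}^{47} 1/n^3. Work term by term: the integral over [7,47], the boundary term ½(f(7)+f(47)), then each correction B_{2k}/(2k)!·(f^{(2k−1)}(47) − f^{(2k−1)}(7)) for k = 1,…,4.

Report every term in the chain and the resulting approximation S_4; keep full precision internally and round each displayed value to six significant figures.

S_4 ≈ 0.0115437

∫_7^47 1/x^3 dx evaluates to 0.00997773.
½[f(7) + f(47)] = ½[0.00291545 + 9.63178e-06] = 0.00146254.
So far: 0.0114403.
k=1: B_{2}/(2)! × [f^{(1)}(47) − f^{(1)}(7)] = 1/12 × (-6.14794e-07 − (-0.00124948)) = 0.000104072.
After k=1: 0.0115443.
k=2: B_{4}/(4)! × [f^{(3)}(47) − f^{(3)}(7)] = −1/720 × (-5.56627e-09 − (-0.000509992)) = -7.08314e-07.
After k=2: 0.0115436.
k=3: B_{6}/(6)! × [f^{(5)}(47) − f^{(5)}(7)] = 1/30240 × (-1.05832e-10 − (-0.000437136)) = 1.44555e-08.
After k=3: 0.0115437.
k=4: B_{8}/(8)! × [f^{(7)}(47) − f^{(7)}(7)] = −1/1209600 × (-3.44949e-12 − (-0.000642322)) = -5.31020e-10.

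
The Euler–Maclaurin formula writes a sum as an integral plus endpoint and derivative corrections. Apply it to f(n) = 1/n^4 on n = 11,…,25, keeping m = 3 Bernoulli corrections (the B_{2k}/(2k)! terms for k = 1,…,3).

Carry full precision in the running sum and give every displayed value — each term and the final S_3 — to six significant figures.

Integral: ∫_11^25 1/x^4 dx = 0.000229105.
Endpoint term: (f(11) + f(25))/2 = (6.83013e-05 + 2.56000e-06)/2 = 3.54307e-05.
Running total after boundary: 0.000264536.
Order-1 term: 1/12 · (-4.09600e-07 − (-2.48369e-05)) = 2.03560e-06.
After k=1: 0.000266571.
Order-2 term: −1/720 · (-1.96608e-08 − (-6.15790e-06)) = -8.52533e-09.
After k=2: 0.000266563.
Order-3 term: 1/30240 · (-1.76161e-09 − (-2.84994e-06)) = 9.41857e-11.

S_3 ≈ 0.000266563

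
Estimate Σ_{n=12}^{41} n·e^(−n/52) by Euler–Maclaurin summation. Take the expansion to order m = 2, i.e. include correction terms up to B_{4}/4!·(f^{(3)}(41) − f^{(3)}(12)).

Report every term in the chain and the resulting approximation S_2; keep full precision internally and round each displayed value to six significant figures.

Integral: ∫_12^41 x·e^(−x/52) dx = 444.002.
Boundary: ½(f(12) + f(41)) = ½(9.52707 + 18.6363) = 14.0817.
Integral + boundary = 458.084.
Correction k=1: B_{2}/2! · (f^{(1)}(41) − f^{(1)}(12)) = 1/12 · (0.0961534 − 0.610710) = -0.0428797.
After k=1: 458.041.
Correction k=2: B_{4}/4! · (f^{(3)}(41) − f^{(3)}(12)) = −1/720 · (0.000371761 − 0.000813075) = 6.12937e-07.

S_2 ≈ 458.041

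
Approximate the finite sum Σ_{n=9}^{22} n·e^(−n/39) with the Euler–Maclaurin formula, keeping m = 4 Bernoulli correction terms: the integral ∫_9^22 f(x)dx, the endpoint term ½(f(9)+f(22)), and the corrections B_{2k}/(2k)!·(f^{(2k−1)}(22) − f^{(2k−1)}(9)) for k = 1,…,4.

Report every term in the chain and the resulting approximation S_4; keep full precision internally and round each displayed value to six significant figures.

Integral: ∫_9^22 x·e^(−x/39) dx = 132.880.
Boundary: ½(f(9) + f(22)) = ½(7.14530 + 12.5151) = 9.83023.
Running total after boundary: 142.711.
Order-1 term: 1/12 · (0.247969 − 0.610710) = -0.0302284.
After k=1: 142.680.
Order-2 term: −1/720 · (0.000911052 − 0.00144547) = 7.42243e-07.
After k=2: 142.680.
Order-3 term: 1/30240 · (1.09078e-06 − 1.63670e-06) = -1.80528e-11.
After k=3: 142.680.
Order-4 term: −1/1209600 · (1.04048e-09 − 1.52732e-09) = 4.02477e-16.

S_4 ≈ 142.680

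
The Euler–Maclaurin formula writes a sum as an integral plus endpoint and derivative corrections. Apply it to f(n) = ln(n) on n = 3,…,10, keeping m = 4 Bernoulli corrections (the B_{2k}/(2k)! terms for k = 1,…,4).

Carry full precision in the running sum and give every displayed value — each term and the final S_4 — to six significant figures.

The integral term ∫_3^10 ln(x) dx = 12.7300.
½[f(3) + f(10)] = ½[1.09861 + 2.30259] = 1.70060.
So far: 14.4306.
Correction k=1: B_{2}/2! · (f^{(1)}(10) − f^{(1)}(3)) = 1/12 · (0.100000 − 0.333333) = -0.0194444.
After k=1: 14.4112.
Correction k=2: B_{4}/4! · (f^{(3)}(10) − f^{(3)}(3)) = −1/720 · (0.00200000 − 0.0740741) = 0.000100103.
After k=2: 14.4113.
Correction k=3: B_{6}/6! · (f^{(5)}(10) − f^{(5)}(3)) = 1/30240 · (0.000240000 − 0.0987654) = -3.25812e-06.
After k=3: 14.4113.
Correction k=4: B_{8}/8! · (f^{(7)}(10) − f^{(7)}(3)) = −1/1209600 · (7.20000e-05 − 0.329218) = 2.72112e-07.

S_4 ≈ 14.4113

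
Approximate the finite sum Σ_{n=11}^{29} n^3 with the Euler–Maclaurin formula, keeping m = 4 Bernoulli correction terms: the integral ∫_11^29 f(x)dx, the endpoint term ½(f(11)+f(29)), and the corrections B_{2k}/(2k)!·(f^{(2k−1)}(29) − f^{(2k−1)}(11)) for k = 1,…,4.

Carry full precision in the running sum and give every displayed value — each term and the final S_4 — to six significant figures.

S_4 ≈ 186200

∫_11^29 x^3 dx evaluates to 173160.
Endpoint term: (f(11) + f(29))/2 = (1331.00 + 24389.0)/2 = 12860.0.
Integral + boundary = 186020.
Order-1 term: 1/12 · (2523.00 − 363.000) = 180.000.
Partial sum through k=1: 186200.
Order-2 term: −1/720 · (6.00000 − 6.00000) = 0.00000.
Partial sum through k=2: 186200.
Order-3 term: 1/30240 · (0.00000 − 0.00000) = 0.00000.
Partial sum through k=3: 186200.
Order-4 term: −1/1209600 · (0.00000 − 0.00000) = 0.00000.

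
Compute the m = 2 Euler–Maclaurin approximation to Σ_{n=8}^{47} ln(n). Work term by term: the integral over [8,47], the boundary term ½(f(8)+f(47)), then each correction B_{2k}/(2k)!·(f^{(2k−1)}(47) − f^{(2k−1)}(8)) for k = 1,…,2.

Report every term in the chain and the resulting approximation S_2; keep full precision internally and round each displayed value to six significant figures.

Integral: ∫_8^47 ln(x) dx = 125.321.
Endpoint term: (f(8) + f(47))/2 = (2.07944 + 3.85015)/2 = 2.96479.
Integral + boundary = 128.286.
Correction k=1: B_{2}/2! · (f^{(1)}(47) − f^{(1)}(8)) = 1/12 · (0.0212766 − 0.125000) = -0.00864362.
Running total after k=1: 128.278.
Correction k=2: B_{4}/4! · (f^{(3)}(47) − f^{(3)}(8)) = −1/720 · (1.92636e-05 − 0.00390625) = 5.39859e-06.

S_2 ≈ 128.278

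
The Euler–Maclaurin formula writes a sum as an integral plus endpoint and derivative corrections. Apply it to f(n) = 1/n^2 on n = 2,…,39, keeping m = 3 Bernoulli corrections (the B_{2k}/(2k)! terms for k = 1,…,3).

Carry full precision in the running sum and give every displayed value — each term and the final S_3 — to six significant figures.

∫_2^39 1/x^2 dx evaluates to 0.474359.
½[f(2) + f(39)] = ½[0.250000 + 0.000657462] = 0.125329.
Integral + boundary = 0.599688.
k=1: B_{2}/(2)! × [f^{(1)}(39) − f^{(1)}(2)] = 1/12 × (-3.37160e-05 − (-0.250000)) = 0.0208305.
After k=1: 0.620518.
k=2: B_{4}/(4)! × [f^{(3)}(39) − f^{(3)}(2)] = −1/720 × (-2.66004e-07 − (-0.750000)) = -0.00104167.
After k=2: 0.619477.
k=3: B_{6}/(6)! × [f^{(5)}(39) − f^{(5)}(2)] = 1/30240 × (-5.24663e-09 − (-5.62500)) = 0.000186012.

S_3 ≈ 0.619663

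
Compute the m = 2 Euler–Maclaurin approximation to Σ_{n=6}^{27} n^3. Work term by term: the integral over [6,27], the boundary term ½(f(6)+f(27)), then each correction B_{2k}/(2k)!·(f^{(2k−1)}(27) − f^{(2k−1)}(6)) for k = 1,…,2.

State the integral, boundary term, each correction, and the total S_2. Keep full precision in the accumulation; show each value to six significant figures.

∫_6^27 x^3 dx evaluates to 132536.
Boundary: ½(f(6) + f(27)) = ½(216.000 + 19683.0) = 9949.50.
Running total after boundary: 142486.
Order-1 term: 1/12 · (2187.00 − 108.000) = 173.250.
Partial sum through k=1: 142659.
Order-2 term: −1/720 · (6.00000 − 6.00000) = 0.00000.

S_2 ≈ 142659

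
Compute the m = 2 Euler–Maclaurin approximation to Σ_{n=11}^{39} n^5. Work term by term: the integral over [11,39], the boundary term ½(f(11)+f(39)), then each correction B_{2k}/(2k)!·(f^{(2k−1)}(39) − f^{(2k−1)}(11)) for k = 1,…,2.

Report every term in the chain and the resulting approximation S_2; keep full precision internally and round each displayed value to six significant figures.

S_2 ≈ 6.32312e+08

∫_11^39 x^5 dx evaluates to 5.86162e+08.
Endpoint term: (f(11) + f(39))/2 = (161051 + 9.02242e+07)/2 = 4.51926e+07.
Running total after boundary: 6.31355e+08.
Correction k=1: B_{2}/2! · (f^{(1)}(39) − f^{(1)}(11)) = 1/12 · (1.15672e+07 − 73205.0) = 957833.
Running total after k=1: 6.32312e+08.
Correction k=2: B_{4}/4! · (f^{(3)}(39) − f^{(3)}(11)) = −1/720 · (91260.0 − 7260.00) = -116.667.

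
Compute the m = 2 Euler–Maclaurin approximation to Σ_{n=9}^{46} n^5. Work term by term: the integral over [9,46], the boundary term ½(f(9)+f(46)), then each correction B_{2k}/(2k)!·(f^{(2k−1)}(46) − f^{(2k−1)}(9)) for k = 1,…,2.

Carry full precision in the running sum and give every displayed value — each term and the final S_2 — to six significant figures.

S_2 ≈ 1.68383e+09

∫_9^46 x^5 dx evaluates to 1.57896e+09.
½[f(9) + f(46)] = ½[59049.0 + 2.05963e+08] = 1.03011e+08.
Running total after boundary: 1.68197e+09.
Order-1 term: 1/12 · (2.23873e+07 − 32805.0) = 1.86287e+06.
Partial sum through k=1: 1.68383e+09.
Order-2 term: −1/720 · (126960 − 4860.00) = -169.583.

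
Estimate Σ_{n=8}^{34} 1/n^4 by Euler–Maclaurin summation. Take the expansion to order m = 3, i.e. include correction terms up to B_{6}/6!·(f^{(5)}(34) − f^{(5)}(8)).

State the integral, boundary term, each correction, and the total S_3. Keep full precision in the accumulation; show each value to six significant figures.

S_3 ≈ 0.000775093

∫_8^34 1/x^4 dx evaluates to 0.000642561.
Endpoint term: (f(8) + f(34))/2 = (0.000244141 + 7.48315e-07)/2 = 0.000122444.
Integral + boundary = 0.000765005.
k=1: B_{2}/(2)! × [f^{(1)}(34) − f^{(1)}(8)] = 1/12 × (-8.80370e-08 − (-0.000122070)) = 1.01652e-05.
Running total after k=1: 0.000775170.
k=2: B_{4}/(4)! × [f^{(3)}(34) − f^{(3)}(8)] = −1/720 × (-2.28470e-09 − (-5.72205e-05)) = -7.94697e-08.
Running total after k=2: 0.000775091.
k=3: B_{6}/(6)! × [f^{(5)}(34) − f^{(5)}(8)] = 1/30240 × (-1.10677e-10 − (-5.00679e-05)) = 1.65568e-09.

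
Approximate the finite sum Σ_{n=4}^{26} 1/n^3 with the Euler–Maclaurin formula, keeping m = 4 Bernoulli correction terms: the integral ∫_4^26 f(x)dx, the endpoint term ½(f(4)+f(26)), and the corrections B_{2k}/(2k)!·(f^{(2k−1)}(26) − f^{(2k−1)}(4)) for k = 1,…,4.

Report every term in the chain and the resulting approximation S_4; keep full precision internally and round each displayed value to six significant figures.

Integral: ∫_4^26 1/x^3 dx = 0.0305104.
½[f(4) + f(26)] = ½[0.0156250 + 5.68958e-05] = 0.00784095.
So far: 0.0383513.
Order-1 term: 1/12 · (-6.56490e-06 − (-0.0117188)) = 0.000976015.
Running total after k=1: 0.0393273.
Order-2 term: −1/720 · (-1.94228e-07 − (-0.0146484)) = -2.03448e-05.
Running total after k=2: 0.0393070.
Order-3 term: 1/30240 · (-1.20674e-08 − (-0.0384521)) = 1.27157e-06.
Running total after k=3: 0.0393082.
Order-4 term: −1/1209600 · (-1.28529e-09 − (-0.173035)) = -1.43051e-07.

S_4 ≈ 0.0393081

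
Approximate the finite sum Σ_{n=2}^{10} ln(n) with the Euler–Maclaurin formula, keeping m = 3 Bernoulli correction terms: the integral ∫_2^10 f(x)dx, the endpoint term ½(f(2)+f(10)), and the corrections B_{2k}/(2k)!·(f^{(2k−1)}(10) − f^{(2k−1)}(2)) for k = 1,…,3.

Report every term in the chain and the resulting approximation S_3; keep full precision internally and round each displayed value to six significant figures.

S_3 ≈ 15.1044

∫_2^10 ln(x) dx evaluates to 13.6396.
½[f(2) + f(10)] = ½[0.693147 + 2.30259] = 1.49787.
Integral + boundary = 15.1374.
k=1: B_{2}/(2)! × [f^{(1)}(10) − f^{(1)}(2)] = 1/12 × (0.100000 − 0.500000) = -0.0333333.
After k=1: 15.1041.
k=2: B_{4}/(4)! × [f^{(3)}(10) − f^{(3)}(2)] = −1/720 × (0.00200000 − 0.250000) = 0.000344444.
After k=2: 15.1044.
k=3: B_{6}/(6)! × [f^{(5)}(10) − f^{(5)}(2)] = 1/30240 × (0.000240000 − 0.750000) = -2.47937e-05.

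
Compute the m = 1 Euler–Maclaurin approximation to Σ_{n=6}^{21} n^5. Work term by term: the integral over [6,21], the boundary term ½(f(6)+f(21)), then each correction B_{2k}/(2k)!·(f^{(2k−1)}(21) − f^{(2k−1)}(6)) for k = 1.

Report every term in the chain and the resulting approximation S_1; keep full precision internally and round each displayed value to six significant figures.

S_1 ≈ 1.64130e+07

Integral: ∫_6^21 x^5 dx = 1.42866e+07.
½[f(6) + f(21)] = ½[7776.00 + 4.08410e+06] = 2.04594e+06.
Running total after boundary: 1.63325e+07.
Order-1 term: 1/12 · (972405 − 6480.00) = 80493.8.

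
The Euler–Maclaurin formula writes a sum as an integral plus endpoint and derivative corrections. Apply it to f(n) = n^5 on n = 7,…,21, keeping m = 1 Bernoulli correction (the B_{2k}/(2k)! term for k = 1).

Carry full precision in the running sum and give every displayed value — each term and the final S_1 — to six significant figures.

Integral: ∫_7^21 x^5 dx = 1.42747e+07.
Endpoint term: (f(7) + f(21))/2 = (16807.0 + 4.08410e+06)/2 = 2.05045e+06.
Running total after boundary: 1.63252e+07.
Correction k=1: B_{2}/2! · (f^{(1)}(21) − f^{(1)}(7)) = 1/12 · (972405 − 12005.0) = 80033.3.

S_1 ≈ 1.64052e+07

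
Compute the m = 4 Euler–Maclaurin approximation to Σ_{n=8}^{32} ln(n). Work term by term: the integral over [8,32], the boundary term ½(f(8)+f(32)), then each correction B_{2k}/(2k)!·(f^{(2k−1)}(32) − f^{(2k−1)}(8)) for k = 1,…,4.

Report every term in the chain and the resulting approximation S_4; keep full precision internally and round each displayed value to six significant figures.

The integral term ∫_8^32 ln(x) dx = 70.2680.
Boundary: ½(f(8) + f(32)) = ½(2.07944 + 3.46574) = 2.77259.
So far: 73.0406.
k=1: B_{2}/(2)! × [f^{(1)}(32) − f^{(1)}(8)] = 1/12 × (0.0312500 − 0.125000) = -0.00781250.
After k=1: 73.0328.
k=2: B_{4}/(4)! × [f^{(3)}(32) − f^{(3)}(8)] = −1/720 × (6.10352e-05 − 0.00390625) = 5.34058e-06.
After k=2: 73.0328.
k=3: B_{6}/(6)! × [f^{(5)}(32) − f^{(5)}(8)] = 1/30240 × (7.15256e-07 − 0.000732422) = -2.41966e-08.
After k=3: 73.0328.
k=4: B_{8}/(8)! × [f^{(7)}(32) − f^{(7)}(8)] = −1/1209600 × (2.09548e-08 − 0.000343323) = 2.83814e-10.

S_4 ≈ 73.0328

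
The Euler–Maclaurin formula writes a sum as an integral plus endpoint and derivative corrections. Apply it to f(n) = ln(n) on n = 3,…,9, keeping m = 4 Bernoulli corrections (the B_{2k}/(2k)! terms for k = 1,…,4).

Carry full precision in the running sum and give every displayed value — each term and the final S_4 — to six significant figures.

The integral term ∫_3^9 ln(x) dx = 10.4792.
½[f(3) + f(9)] = ½[1.09861 + 2.19722] = 1.64792.
So far: 12.1271.
k=1: B_{2}/(2)! × [f^{(1)}(9) − f^{(1)}(3)] = 1/12 × (0.111111 − 0.333333) = -0.0185185.
Partial sum through k=1: 12.1086.
k=2: B_{4}/(4)! × [f^{(3)}(9) − f^{(3)}(3)] = −1/720 × (0.00274348 − 0.0740741) = 9.90703e-05.
Partial sum through k=2: 12.1087.
k=3: B_{6}/(6)! × [f^{(5)}(9) − f^{(5)}(3)] = 1/30240 × (0.000406442 − 0.0987654) = -3.25261e-06.
Partial sum through k=3: 12.1087.
k=4: B_{8}/(8)! × [f^{(7)}(9) − f^{(7)}(3)] = −1/1209600 × (0.000150534 − 0.329218) = 2.72047e-07.

S_4 ≈ 12.1087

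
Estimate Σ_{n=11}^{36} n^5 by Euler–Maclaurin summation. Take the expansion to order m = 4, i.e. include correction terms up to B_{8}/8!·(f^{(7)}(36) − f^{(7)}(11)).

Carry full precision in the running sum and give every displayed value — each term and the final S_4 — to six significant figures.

Integral: ∫_11^36 x^5 dx = 3.62502e+08.
½[f(11) + f(36)] = ½[161051 + 6.04662e+07] = 3.03136e+07.
Running total after boundary: 3.92815e+08.
Order-1 term: 1/12 · (8.39808e+06 − 73205.0) = 693740.
Partial sum through k=1: 3.93509e+08.
Order-2 term: −1/720 · (77760.0 − 7260.00) = -97.9167.
Partial sum through k=2: 3.93509e+08.
Order-3 term: 1/30240 · (120.000 − 120.000) = 0.00000.
Partial sum through k=3: 3.93509e+08.
Order-4 term: −1/1209600 · (0.00000 − 0.00000) = 0.00000.

S_4 ≈ 3.93509e+08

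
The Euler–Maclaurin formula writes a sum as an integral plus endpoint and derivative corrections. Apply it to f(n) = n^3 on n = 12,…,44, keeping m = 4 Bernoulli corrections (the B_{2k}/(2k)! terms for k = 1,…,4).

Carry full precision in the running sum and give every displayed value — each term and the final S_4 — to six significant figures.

S_4 ≈ 975744

The integral term ∫_12^44 x^3 dx = 931840.
Boundary: ½(f(12) + f(44)) = ½(1728.00 + 85184.0) = 43456.0.
So far: 975296.
Correction k=1: B_{2}/2! · (f^{(1)}(44) − f^{(1)}(12)) = 1/12 · (5808.00 − 432.000) = 448.000.
Partial sum through k=1: 975744.
Correction k=2: B_{4}/4! · (f^{(3)}(44) − f^{(3)}(12)) = −1/720 · (6.00000 − 6.00000) = 0.00000.
Partial sum through k=2: 975744.
Correction k=3: B_{6}/6! · (f^{(5)}(44) − f^{(5)}(12)) = 1/30240 · (0.00000 − 0.00000) = 0.00000.
Partial sum through k=3: 975744.
Correction k=4: B_{8}/8! · (f^{(7)}(44) − f^{(7)}(12)) = −1/1209600 · (0.00000 − 0.00000) = 0.00000.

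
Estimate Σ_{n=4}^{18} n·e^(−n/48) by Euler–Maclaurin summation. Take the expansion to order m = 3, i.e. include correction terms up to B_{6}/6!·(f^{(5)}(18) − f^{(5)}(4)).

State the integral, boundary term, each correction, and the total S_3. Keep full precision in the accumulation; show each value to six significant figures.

S_3 ≈ 127.090

Integral: ∫_4^18 x·e^(−x/48) dx = 119.098.
Endpoint term: (f(4) + f(18))/2 = (3.68018 + 12.3712)/2 = 8.02569.
Integral + boundary = 127.124.
Order-1 term: 1/12 · (0.429556 − 0.843374) = -0.0344849.
After k=1: 127.090.
Order-2 term: −1/720 · (0.000783044 − 0.00116470) = 5.30074e-07.
After k=2: 127.090.
Order-3 term: 1/30240 · (5.98806e-07 − 8.52147e-07) = -8.37767e-12.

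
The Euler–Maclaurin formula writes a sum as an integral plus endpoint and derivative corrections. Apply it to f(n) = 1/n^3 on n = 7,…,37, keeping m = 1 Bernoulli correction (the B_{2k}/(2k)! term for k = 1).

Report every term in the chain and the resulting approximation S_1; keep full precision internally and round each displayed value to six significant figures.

Integral: ∫_7^37 1/x^3 dx = 0.00983885.
Endpoint term: (f(7) + f(37))/2 = (0.00291545 + 1.97422e-05)/2 = 0.00146760.
Running total after boundary: 0.0113064.
k=1: B_{2}/(2)! × [f^{(1)}(37) − f^{(1)}(7)] = 1/12 × (-1.60072e-06 − (-0.00124948)) = 0.000103990.

S_1 ≈ 0.0114104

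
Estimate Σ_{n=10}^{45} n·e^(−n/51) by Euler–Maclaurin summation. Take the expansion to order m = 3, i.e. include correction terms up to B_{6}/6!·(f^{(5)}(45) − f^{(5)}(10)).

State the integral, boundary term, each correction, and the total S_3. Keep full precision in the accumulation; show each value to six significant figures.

Integral: ∫_10^45 x·e^(−x/51) dx = 531.075.
½[f(10) + f(45)] = ½[8.21948 + 18.6214] = 13.4204.
Integral + boundary = 544.495.
Correction k=1: B_{2}/2! · (f^{(1)}(45) − f^{(1)}(10)) = 1/12 · (0.0486833 − 0.660782) = -0.0510082.
Running total after k=1: 544.444.
Correction k=2: B_{4}/4! · (f^{(3)}(45) − f^{(3)}(10)) = −1/720 · (0.000336909 − 0.000886073) = 7.62729e-07.
Running total after k=2: 544.444.
Correction k=3: B_{6}/6! · (f^{(5)}(45) − f^{(5)}(10)) = 1/30240 · (2.51865e-07 − 5.83659e-07) = -1.09720e-11.

S_3 ≈ 544.444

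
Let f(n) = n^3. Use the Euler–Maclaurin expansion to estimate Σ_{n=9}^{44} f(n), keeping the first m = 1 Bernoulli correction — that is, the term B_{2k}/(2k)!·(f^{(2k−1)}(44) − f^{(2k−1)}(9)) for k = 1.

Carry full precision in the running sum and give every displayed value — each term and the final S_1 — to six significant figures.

S_1 ≈ 978804

∫_9^44 x^3 dx evaluates to 935384.
Boundary: ½(f(9) + f(44)) = ½(729.000 + 85184.0) = 42956.5.
So far: 978340.
Order-1 term: 1/12 · (5808.00 − 243.000) = 463.750.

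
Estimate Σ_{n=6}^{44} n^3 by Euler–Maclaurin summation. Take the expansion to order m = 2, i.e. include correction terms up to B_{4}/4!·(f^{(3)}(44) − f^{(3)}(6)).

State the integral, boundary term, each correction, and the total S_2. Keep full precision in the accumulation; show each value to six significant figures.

S_2 ≈ 979875

Integral: ∫_6^44 x^3 dx = 936700.
Boundary: ½(f(6) + f(44)) = ½(216.000 + 85184.0) = 42700.0.
Running total after boundary: 979400.
k=1: B_{2}/(2)! × [f^{(1)}(44) − f^{(1)}(6)] = 1/12 × (5808.00 − 108.000) = 475.000.
Partial sum through k=1: 979875.
k=2: B_{4}/(4)! × [f^{(3)}(44) − f^{(3)}(6)] = −1/720 × (6.00000 − 6.00000) = 0.00000.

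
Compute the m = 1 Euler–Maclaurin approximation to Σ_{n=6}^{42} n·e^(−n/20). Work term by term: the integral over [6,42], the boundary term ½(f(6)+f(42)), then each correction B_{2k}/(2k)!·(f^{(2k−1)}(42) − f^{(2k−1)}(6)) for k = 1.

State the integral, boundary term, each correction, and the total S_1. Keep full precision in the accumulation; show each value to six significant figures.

The integral term ∫_6^42 x·e^(−x/20) dx = 233.380.
Boundary: ½(f(6) + f(42)) = ½(4.44491 + 5.14317) = 4.79404.
Running total after boundary: 238.174.
Correction k=1: B_{2}/2! · (f^{(1)}(42) − f^{(1)}(6)) = 1/12 · (-0.134702 − 0.518573) = -0.0544396.

S_1 ≈ 238.119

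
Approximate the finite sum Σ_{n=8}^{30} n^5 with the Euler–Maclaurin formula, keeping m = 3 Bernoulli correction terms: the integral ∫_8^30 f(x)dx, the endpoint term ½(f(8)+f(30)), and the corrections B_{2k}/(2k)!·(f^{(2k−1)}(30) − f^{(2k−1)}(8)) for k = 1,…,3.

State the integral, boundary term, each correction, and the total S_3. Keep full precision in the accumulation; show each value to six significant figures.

S_3 ≈ 1.33958e+08

Integral: ∫_8^30 x^5 dx = 1.21456e+08.
Boundary: ½(f(8) + f(30)) = ½(32768.0 + 2.43000e+07) = 1.21664e+07.
Integral + boundary = 1.33623e+08.
Correction k=1: B_{2}/2! · (f^{(1)}(30) − f^{(1)}(8)) = 1/12 · (4.05000e+06 − 20480.0) = 335793.
Running total after k=1: 1.33958e+08.
Correction k=2: B_{4}/4! · (f^{(3)}(30) − f^{(3)}(8)) = −1/720 · (54000.0 − 3840.00) = -69.6667.
Running total after k=2: 1.33958e+08.
Correction k=3: B_{6}/6! · (f^{(5)}(30) − f^{(5)}(8)) = 1/30240 · (120.000 − 120.000) = 0.00000.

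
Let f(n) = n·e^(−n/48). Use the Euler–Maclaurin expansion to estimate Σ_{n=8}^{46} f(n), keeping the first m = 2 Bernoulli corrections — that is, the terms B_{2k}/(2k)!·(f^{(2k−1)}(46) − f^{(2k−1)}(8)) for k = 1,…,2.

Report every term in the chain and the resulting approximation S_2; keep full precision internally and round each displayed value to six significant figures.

The integral term ∫_8^46 x·e^(−x/48) dx = 544.848.
½[f(8) + f(46)] = ½[6.77185 + 17.6425] = 12.2072.
So far: 557.056.
Order-1 term: 1/12 · (0.0159805 − 0.705401) = -0.0574517.
After k=1: 556.998.
Order-2 term: −1/720 · (0.000339863 − 0.00104096) = 9.73742e-07.

S_2 ≈ 556.998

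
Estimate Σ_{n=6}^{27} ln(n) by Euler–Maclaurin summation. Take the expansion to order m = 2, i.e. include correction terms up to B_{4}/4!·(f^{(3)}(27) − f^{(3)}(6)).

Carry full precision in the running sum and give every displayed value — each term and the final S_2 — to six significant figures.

S_2 ≈ 59.7700

Integral: ∫_6^27 ln(x) dx = 57.2370.
Boundary: ½(f(6) + f(27)) = ½(1.79176 + 3.29584) = 2.54380.
Running total after boundary: 59.7808.
k=1: B_{2}/(2)! × [f^{(1)}(27) − f^{(1)}(6)] = 1/12 × (0.0370370 − 0.166667) = -0.0108025.
Running total after k=1: 59.7700.
k=2: B_{4}/(4)! × [f^{(3)}(27) − f^{(3)}(6)] = −1/720 × (0.000101611 − 0.00925926) = 1.27190e-05.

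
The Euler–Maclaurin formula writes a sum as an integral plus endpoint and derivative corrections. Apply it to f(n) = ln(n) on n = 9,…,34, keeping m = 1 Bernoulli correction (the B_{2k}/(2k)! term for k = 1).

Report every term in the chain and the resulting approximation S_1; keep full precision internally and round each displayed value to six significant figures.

The integral term ∫_9^34 ln(x) dx = 75.1212.
Endpoint term: (f(9) + f(34))/2 = (2.19722 + 3.52636)/2 = 2.86179.
Running total after boundary: 77.9830.
Correction k=1: B_{2}/2! · (f^{(1)}(34) − f^{(1)}(9)) = 1/12 · (0.0294118 − 0.111111) = -0.00680828.

S_1 ≈ 77.9762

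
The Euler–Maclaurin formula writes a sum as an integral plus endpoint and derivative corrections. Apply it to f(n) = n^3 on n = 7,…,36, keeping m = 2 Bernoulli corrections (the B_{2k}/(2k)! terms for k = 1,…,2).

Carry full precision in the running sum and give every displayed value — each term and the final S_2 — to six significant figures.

The integral term ∫_7^36 x^3 dx = 419304.
Boundary: ½(f(7) + f(36)) = ½(343.000 + 46656.0) = 23499.5.
Integral + boundary = 442803.
k=1: B_{2}/(2)! × [f^{(1)}(36) − f^{(1)}(7)] = 1/12 × (3888.00 − 147.000) = 311.750.
Partial sum through k=1: 443115.
k=2: B_{4}/(4)! × [f^{(3)}(36) − f^{(3)}(7)] = −1/720 × (6.00000 − 6.00000) = 0.00000.

S_2 ≈ 443115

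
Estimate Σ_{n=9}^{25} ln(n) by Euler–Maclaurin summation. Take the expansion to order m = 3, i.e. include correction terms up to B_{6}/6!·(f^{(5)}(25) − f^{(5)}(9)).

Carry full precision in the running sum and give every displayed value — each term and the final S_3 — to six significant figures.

∫_9^25 ln(x) dx evaluates to 44.6969.
Boundary: ½(f(9) + f(25)) = ½(2.19722 + 3.21888) = 2.70805.
So far: 47.4049.
Order-1 term: 1/12 · (0.0400000 − 0.111111) = -0.00592593.
After k=1: 47.3990.
Order-2 term: −1/720 · (0.000128000 − 0.00274348) = 3.63262e-06.
After k=2: 47.3990.
Order-3 term: 1/30240 · (2.45760e-06 − 0.000406442) = -1.33593e-08.

S_3 ≈ 47.3990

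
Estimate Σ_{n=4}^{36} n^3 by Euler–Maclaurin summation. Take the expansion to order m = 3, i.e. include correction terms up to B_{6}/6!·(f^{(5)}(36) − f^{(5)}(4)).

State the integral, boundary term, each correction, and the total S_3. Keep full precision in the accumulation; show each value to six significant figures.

S_3 ≈ 443520

The integral term ∫_4^36 x^3 dx = 419840.
½[f(4) + f(36)] = ½[64.0000 + 46656.0] = 23360.0.
Running total after boundary: 443200.
k=1: B_{2}/(2)! × [f^{(1)}(36) − f^{(1)}(4)] = 1/12 × (3888.00 − 48.0000) = 320.000.
After k=1: 443520.
k=2: B_{4}/(4)! × [f^{(3)}(36) − f^{(3)}(4)] = −1/720 × (6.00000 − 6.00000) = 0.00000.
After k=2: 443520.
k=3: B_{6}/(6)! × [f^{(5)}(36) − f^{(5)}(4)] = 1/30240 × (0.00000 − 0.00000) = 0.00000.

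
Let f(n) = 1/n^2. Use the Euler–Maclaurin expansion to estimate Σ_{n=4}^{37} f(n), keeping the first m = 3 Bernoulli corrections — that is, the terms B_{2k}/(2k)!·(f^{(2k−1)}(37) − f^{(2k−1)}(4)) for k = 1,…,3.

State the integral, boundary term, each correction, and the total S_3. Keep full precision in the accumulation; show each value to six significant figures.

S_3 ≈ 0.257158

The integral term ∫_4^37 1/x^2 dx = 0.222973.
Endpoint term: (f(4) + f(37))/2 = (0.0625000 + 0.000730460)/2 = 0.0316152.
Running total after boundary: 0.254588.
k=1: B_{2}/(2)! × [f^{(1)}(37) − f^{(1)}(4)] = 1/12 × (-3.94843e-05 − (-0.0312500)) = 0.00260088.
Partial sum through k=1: 0.257189.
k=2: B_{4}/(4)! × [f^{(3)}(37) − f^{(3)}(4)] = −1/720 × (-3.46101e-07 − (-0.0234375)) = -3.25516e-05.
Partial sum through k=2: 0.257157.
k=3: B_{6}/(6)! × [f^{(5)}(37) − f^{(5)}(4)] = 1/30240 × (-7.58439e-09 − (-0.0439453)) = 1.45322e-06.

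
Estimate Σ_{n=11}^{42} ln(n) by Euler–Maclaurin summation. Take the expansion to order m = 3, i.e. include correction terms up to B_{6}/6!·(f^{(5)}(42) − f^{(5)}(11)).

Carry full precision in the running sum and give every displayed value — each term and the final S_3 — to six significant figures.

∫_11^42 ln(x) dx evaluates to 99.6053.
½[f(11) + f(42)] = ½[2.39790 + 3.73767] = 3.06778.
Integral + boundary = 102.673.
Correction k=1: B_{2}/2! · (f^{(1)}(42) − f^{(1)}(11)) = 1/12 · (0.0238095 − 0.0909091) = -0.00559163.
Partial sum through k=1: 102.667.
Correction k=2: B_{4}/4! · (f^{(3)}(42) − f^{(3)}(11)) = −1/720 · (2.69949e-05 − 0.00150263) = 2.04949e-06.
Partial sum through k=2: 102.667.
Correction k=3: B_{6}/6! · (f^{(5)}(42) − f^{(5)}(11)) = 1/30240 · (1.83639e-07 − 0.000149021) = -4.92187e-09.

S_3 ≈ 102.667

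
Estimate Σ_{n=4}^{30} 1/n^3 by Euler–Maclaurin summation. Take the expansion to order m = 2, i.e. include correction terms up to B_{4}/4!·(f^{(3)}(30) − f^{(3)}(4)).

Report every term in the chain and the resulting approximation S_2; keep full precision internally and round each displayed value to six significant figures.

S_2 ≈ 0.0394814

Integral: ∫_4^30 1/x^3 dx = 0.0306944.
Endpoint term: (f(4) + f(30))/2 = (0.0156250 + 3.70370e-05)/2 = 0.00783102.
So far: 0.0385255.
Order-1 term: 1/12 · (-3.70370e-06 − (-0.0117188)) = 0.000976254.
Running total after k=1: 0.0395017.
Order-2 term: −1/720 · (-8.23045e-08 − (-0.0146484)) = -2.03449e-05.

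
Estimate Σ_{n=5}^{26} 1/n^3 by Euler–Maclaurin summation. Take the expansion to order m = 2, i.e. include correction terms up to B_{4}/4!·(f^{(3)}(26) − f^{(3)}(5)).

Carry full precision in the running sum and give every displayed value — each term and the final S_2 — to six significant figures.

S_2 ≈ 0.0236829

Integral: ∫_5^26 1/x^3 dx = 0.0192604.
½[f(5) + f(26)] = ½[0.00800000 + 5.68958e-05] = 0.00402845.
Running total after boundary: 0.0232888.
k=1: B_{2}/(2)! × [f^{(1)}(26) − f^{(1)}(5)] = 1/12 × (-6.56490e-06 − (-0.00480000)) = 0.000399453.
Running total after k=1: 0.0236883.
k=2: B_{4}/(4)! × [f^{(3)}(26) − f^{(3)}(5)] = −1/720 × (-1.94228e-07 − (-0.00384000)) = -5.33306e-06.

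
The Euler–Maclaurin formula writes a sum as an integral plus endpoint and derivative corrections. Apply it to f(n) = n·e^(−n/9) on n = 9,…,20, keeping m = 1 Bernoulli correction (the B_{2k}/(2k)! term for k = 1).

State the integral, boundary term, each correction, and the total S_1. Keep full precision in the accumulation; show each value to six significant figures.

S_1 ≈ 34.0405

The integral term ∫_9^20 x·e^(−x/9) dx = 31.3124.
Boundary: ½(f(9) + f(20)) = ½(3.31091 + 2.16736) = 2.73914.
Integral + boundary = 34.0516.
Order-1 term: 1/12 · (-0.132450 − 0.00000) = -0.0110375.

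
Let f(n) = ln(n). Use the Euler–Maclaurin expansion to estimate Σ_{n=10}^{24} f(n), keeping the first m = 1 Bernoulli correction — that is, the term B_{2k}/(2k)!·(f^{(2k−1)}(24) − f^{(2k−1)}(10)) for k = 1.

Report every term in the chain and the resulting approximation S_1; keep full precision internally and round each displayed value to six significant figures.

Integral: ∫_10^24 ln(x) dx = 39.2474.
½[f(10) + f(24)] = ½[2.30259 + 3.17805] = 2.74032.
Running total after boundary: 41.9878.
k=1: B_{2}/(2)! × [f^{(1)}(24) − f^{(1)}(10)] = 1/12 × (0.0416667 − 0.100000) = -0.00486111.

S_1 ≈ 41.9829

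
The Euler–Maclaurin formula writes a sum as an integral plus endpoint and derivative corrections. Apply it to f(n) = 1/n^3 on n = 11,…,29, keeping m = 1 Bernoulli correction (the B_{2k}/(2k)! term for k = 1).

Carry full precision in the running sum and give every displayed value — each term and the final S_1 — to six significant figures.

∫_11^29 1/x^3 dx evaluates to 0.00353770.
Boundary: ½(f(11) + f(29)) = ½(0.000751315 + 4.10021e-05) = 0.000396158.
So far: 0.00393386.
Order-1 term: 1/12 · (-4.24160e-06 − (-0.000204904)) = 1.67219e-05.

S_1 ≈ 0.00395058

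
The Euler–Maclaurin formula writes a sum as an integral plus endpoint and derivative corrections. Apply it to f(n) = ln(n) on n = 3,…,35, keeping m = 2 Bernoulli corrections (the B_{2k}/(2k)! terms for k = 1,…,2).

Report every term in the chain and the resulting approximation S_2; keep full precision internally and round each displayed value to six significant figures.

S_2 ≈ 91.4430

The integral term ∫_3^35 ln(x) dx = 89.1413.
Endpoint term: (f(3) + f(35))/2 = (1.09861 + 3.55535)/2 = 2.32698.
So far: 91.4683.
k=1: B_{2}/(2)! × [f^{(1)}(35) − f^{(1)}(3)] = 1/12 × (0.0285714 − 0.333333) = -0.0253968.
Partial sum through k=1: 91.4429.
k=2: B_{4}/(4)! × [f^{(3)}(35) − f^{(3)}(3)] = −1/720 × (4.66472e-05 − 0.0740741) = 0.000102816.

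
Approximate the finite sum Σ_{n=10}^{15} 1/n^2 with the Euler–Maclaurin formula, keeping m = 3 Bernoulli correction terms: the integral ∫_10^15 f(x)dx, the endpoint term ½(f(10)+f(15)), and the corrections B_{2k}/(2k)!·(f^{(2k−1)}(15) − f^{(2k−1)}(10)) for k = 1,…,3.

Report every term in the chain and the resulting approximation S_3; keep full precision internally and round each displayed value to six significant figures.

Integral: ∫_10^15 1/x^2 dx = 0.0333333.
Endpoint term: (f(10) + f(15))/2 = (0.0100000 + 0.00444444)/2 = 0.00722222.
So far: 0.0405556.
Order-1 term: 1/12 · (-0.000592593 − (-0.00200000)) = 0.000117284.
Running total after k=1: 0.0406728.
Order-2 term: −1/720 · (-3.16049e-05 − (-0.000240000)) = -2.89438e-07.
Running total after k=2: 0.0406726.
Order-3 term: 1/30240 · (-4.21399e-06 − (-7.20000e-05)) = 2.24160e-09.

S_3 ≈ 0.0406726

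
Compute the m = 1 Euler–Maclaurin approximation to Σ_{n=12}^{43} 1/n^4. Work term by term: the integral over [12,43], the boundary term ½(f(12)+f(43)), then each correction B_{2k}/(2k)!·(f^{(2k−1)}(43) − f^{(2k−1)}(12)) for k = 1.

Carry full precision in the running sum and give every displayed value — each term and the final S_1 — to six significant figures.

∫_12^43 1/x^4 dx evaluates to 0.000188709.
Boundary: ½(f(12) + f(43)) = ½(4.82253e-05 + 2.92500e-07) = 2.42589e-05.
Integral + boundary = 0.000212968.
Correction k=1: B_{2}/2! · (f^{(1)}(43) − f^{(1)}(12)) = 1/12 · (-2.72093e-08 − (-1.60751e-05)) = 1.33732e-06.

S_1 ≈ 0.000214305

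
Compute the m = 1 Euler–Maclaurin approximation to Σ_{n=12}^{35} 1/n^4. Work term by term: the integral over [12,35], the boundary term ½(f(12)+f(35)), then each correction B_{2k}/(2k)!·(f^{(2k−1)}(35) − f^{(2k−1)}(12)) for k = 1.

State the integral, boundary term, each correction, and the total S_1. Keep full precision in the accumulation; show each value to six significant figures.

The integral term ∫_12^35 1/x^4 dx = 0.000185127.
Endpoint term: (f(12) + f(35))/2 = (4.82253e-05 + 6.66389e-07)/2 = 2.44458e-05.
Integral + boundary = 0.000209573.
Order-1 term: 1/12 · (-7.61587e-08 − (-1.60751e-05)) = 1.33325e-06.

S_1 ≈ 0.000210906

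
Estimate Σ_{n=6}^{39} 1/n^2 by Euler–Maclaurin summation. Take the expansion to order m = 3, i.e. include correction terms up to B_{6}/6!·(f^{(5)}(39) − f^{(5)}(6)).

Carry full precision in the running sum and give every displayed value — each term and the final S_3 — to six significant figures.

S_3 ≈ 0.156008

∫_6^39 1/x^2 dx evaluates to 0.141026.
½[f(6) + f(39)] = ½[0.0277778 + 0.000657462] = 0.0142176.
Running total after boundary: 0.155243.
Order-1 term: 1/12 · (-3.37160e-05 − (-0.00925926)) = 0.000768795.
Running total after k=1: 0.156012.
Order-2 term: −1/720 · (-2.66004e-07 − (-0.00308642)) = -4.28632e-06.
Running total after k=2: 0.156008.
Order-3 term: 1/30240 · (-5.24663e-09 − (-0.00257202)) = 8.50533e-08.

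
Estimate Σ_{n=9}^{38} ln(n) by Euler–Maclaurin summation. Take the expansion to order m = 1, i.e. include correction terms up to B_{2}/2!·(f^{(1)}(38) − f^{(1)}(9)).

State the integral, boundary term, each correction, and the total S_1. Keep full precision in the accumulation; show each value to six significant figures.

The integral term ∫_9^38 ln(x) dx = 89.4533.
½[f(9) + f(38)] = ½[2.19722 + 3.63759] = 2.91741.
Running total after boundary: 92.3707.
Order-1 term: 1/12 · (0.0263158 − 0.111111) = -0.00706628.

S_1 ≈ 92.3636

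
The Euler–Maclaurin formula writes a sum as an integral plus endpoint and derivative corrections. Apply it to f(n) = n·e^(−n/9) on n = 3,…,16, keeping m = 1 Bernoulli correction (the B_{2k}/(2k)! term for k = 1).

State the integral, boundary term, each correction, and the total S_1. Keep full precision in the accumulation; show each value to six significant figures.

Integral: ∫_3^16 x·e^(−x/9) dx = 39.3574.
Endpoint term: (f(3) + f(16))/2 = (2.14959 + 2.70421)/2 = 2.42690.
Integral + boundary = 41.7843.
Order-1 term: 1/12 · (-0.131455 − 0.477688) = -0.0507619.

S_1 ≈ 41.7335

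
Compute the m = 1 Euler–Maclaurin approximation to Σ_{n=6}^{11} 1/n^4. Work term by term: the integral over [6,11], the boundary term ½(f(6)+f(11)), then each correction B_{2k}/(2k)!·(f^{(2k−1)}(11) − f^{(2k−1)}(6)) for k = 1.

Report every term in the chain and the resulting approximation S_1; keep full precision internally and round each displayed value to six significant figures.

∫_6^11 1/x^4 dx evaluates to 0.00129277.
Boundary: ½(f(6) + f(11)) = ½(0.000771605 + 6.83013e-05) = 0.000419953.
Integral + boundary = 0.00171272.
Order-1 term: 1/12 · (-2.48369e-05 − (-0.000514403)) = 4.07972e-05.

S_1 ≈ 0.00175352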